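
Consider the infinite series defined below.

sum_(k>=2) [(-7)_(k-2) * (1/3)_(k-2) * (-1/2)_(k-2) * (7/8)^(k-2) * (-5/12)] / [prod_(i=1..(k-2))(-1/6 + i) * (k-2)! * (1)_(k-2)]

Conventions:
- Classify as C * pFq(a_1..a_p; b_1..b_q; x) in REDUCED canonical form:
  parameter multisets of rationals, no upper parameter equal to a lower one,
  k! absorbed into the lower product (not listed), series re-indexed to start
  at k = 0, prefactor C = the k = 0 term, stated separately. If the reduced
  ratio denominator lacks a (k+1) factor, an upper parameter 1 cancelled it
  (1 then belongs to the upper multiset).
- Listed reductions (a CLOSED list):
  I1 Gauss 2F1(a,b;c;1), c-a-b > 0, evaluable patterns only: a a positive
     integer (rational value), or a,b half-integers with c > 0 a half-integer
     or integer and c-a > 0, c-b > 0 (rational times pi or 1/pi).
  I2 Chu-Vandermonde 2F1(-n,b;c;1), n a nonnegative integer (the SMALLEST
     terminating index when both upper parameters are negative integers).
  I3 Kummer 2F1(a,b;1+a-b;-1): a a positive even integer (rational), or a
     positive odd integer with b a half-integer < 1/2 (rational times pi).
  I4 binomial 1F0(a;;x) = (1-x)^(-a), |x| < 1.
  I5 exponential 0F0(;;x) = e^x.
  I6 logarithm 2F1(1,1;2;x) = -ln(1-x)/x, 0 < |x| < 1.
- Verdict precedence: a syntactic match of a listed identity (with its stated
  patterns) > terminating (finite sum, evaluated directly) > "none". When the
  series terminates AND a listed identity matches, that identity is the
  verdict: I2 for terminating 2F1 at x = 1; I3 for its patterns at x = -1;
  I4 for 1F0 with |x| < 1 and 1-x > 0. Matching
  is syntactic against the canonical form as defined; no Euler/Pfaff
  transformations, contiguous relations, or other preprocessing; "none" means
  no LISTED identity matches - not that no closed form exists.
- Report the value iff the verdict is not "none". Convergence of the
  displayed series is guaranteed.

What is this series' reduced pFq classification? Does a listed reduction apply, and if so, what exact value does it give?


Reduced: x = 7/8, 3F2, upper = {-7, -1/2, 1/3}, lower = {5/6, 1}, C = -5/12. Verdict: terminating at k = 7: the factor (-7)_k kills every later term; summing the 8 survivors is exact. Its exact value is -1139170099667/1462445801472.

Structural cue: from the first term -5/12: the lower running product (C = -5/12, x = 7/8) is a rising factorial.
Step ratio: r(k) = (7/8) * (k-7) (k-1/2) (k+1/3) / [(k+5/6) (k+1) (k+1)] - rational; roots negated = parameters, x = (7/8), C = -5/12.


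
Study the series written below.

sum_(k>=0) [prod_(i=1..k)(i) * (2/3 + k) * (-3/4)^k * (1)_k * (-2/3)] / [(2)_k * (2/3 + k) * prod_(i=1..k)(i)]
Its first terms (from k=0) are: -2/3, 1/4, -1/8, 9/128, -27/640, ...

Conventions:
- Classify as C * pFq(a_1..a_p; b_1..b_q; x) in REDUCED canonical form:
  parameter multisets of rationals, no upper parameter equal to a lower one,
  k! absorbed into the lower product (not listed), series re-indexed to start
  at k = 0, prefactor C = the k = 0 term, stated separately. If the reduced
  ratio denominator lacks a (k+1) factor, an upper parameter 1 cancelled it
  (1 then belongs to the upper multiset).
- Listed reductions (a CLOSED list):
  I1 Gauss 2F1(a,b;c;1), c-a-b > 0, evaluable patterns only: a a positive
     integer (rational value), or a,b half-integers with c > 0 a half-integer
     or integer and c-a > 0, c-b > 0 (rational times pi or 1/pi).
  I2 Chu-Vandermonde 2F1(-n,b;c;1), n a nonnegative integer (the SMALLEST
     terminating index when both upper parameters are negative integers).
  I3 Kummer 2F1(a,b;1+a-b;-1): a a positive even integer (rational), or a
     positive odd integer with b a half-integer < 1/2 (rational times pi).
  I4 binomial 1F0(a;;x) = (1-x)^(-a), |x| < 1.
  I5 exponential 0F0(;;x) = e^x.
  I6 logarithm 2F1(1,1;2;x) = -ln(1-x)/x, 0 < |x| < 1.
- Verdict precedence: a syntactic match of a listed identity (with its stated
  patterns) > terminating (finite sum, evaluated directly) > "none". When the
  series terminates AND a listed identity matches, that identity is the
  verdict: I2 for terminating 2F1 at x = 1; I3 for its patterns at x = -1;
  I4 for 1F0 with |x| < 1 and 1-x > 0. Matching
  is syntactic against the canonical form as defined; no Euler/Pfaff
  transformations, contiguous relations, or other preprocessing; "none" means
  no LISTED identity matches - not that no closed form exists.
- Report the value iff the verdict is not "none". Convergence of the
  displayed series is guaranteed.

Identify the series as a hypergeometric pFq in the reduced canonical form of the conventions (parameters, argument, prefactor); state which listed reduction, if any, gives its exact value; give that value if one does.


Prefactor -2/3, argument -3/4: 2F1 with upper {1, 1} over lower {2}. Verdict at x = -3/4: the logarithmic series (I6) matches (the logarithm: parameters (1,1;2), x = -3/4). Sum: (-8/9) * ln(7/4).

Key observation: with t_0 = -2/3, k + 2/3 divides numerator and denominator alike; prefactor -2/3 after cancelling.
Adjacent-term ratio: r(k) = (-3/4) * (k+1) (k+1) / [(k+2) (k+1)] - poly over poly, x = (-3/4) from leading terms; C = -2/3 at k = 0.


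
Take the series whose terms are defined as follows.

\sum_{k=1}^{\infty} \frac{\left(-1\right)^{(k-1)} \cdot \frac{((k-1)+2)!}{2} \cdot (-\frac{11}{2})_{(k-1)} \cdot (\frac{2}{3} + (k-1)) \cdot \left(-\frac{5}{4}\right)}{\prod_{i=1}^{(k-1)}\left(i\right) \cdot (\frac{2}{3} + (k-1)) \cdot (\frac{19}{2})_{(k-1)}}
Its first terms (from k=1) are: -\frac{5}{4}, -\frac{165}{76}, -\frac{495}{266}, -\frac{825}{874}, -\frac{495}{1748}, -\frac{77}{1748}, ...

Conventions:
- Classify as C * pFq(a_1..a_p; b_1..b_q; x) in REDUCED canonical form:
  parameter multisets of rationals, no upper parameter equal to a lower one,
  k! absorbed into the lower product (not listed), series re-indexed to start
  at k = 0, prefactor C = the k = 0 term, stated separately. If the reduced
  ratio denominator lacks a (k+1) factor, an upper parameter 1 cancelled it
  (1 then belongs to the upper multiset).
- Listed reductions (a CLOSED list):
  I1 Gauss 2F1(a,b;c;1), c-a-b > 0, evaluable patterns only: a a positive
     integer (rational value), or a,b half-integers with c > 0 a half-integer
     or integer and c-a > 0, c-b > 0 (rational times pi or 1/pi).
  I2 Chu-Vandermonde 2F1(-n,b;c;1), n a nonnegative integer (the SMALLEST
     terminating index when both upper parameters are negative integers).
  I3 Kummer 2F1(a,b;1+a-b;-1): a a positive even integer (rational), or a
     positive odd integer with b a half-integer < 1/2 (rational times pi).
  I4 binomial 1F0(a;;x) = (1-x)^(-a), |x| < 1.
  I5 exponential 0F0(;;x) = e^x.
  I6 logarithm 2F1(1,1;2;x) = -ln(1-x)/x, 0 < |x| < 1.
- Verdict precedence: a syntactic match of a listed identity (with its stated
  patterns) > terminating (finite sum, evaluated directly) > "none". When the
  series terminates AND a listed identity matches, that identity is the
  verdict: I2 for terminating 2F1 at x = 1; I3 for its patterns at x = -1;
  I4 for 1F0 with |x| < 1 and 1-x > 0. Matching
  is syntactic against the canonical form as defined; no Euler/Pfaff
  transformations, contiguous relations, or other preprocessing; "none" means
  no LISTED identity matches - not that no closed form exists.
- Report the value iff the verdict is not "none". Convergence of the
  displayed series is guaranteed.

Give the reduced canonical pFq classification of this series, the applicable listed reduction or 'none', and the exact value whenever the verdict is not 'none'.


x = -1 here; the reduced form reads 2F1, upper {-\frac{11}{2}, 3}, lower {\frac{19}{2}}, C = -\frac{5}{4}. Verdict: Kummer's theorem (I3) applies (x = -1; c = \frac{19}{2} equals 1+a-b for upper {-\frac{11}{2}, 3}: listed pattern). Value: \left(-\frac{546975}{262144}\right) \cdot \pi.

Key observation: from the first term -\frac{5}{4}: k + 2/3 divides numerator and denominator alike; C = -5/4 after cancelling.
Step ratio: r(k) = -1 * (k-\frac{11}{2}) (k+3) / [(k+\frac{19}{2}) (k+1)] - rational in k. x = -1; t_0 = -\frac{5}{4}; negate the roots.


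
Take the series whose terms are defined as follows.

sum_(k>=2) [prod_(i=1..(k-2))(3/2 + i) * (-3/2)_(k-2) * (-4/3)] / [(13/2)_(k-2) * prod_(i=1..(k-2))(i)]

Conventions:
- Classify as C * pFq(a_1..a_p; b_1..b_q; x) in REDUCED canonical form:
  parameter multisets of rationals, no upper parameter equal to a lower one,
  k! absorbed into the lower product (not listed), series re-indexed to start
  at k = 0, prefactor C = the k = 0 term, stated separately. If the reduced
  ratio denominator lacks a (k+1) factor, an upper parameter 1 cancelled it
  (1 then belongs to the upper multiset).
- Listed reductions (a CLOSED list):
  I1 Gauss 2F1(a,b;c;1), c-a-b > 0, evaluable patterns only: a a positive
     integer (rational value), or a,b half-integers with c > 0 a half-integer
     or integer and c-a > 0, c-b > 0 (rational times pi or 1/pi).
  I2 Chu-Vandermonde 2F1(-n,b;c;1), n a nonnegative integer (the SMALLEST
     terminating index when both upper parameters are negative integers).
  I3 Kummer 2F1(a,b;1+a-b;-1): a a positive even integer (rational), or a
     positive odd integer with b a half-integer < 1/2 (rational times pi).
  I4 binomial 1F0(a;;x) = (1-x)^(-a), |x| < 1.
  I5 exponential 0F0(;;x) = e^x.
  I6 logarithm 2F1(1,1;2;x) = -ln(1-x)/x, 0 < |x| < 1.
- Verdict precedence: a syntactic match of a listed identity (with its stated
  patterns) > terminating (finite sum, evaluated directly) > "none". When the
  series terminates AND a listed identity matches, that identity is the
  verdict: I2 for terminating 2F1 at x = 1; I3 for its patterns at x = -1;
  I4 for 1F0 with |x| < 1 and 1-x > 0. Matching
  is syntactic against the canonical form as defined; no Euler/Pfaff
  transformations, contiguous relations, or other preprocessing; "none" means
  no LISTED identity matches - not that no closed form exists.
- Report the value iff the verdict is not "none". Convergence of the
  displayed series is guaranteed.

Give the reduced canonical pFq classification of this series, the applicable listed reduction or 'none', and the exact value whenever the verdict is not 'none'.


Canonical form: C = -4/3 times 2F1 with upper {-3/2, 5/2}, lower {13/2}, x = 1. Verdict: Gauss's theorem I1 (half-integer case) matches (x = 1; upper {-3/2, 5/2} half-integers, c = 13/2 in the evaluable pattern). Its exact value is (-3465/16384) * pi.

The tell: t_0 = -4/3 here, and the product of the first k integers (C = -4/3) is k!.
Term ratio: r(k) = 1 * (k-3/2) (k+5/2) / [(k+13/2) (k+1)] - rational in k, leading ratio 1; with t_0 = -4/3, classification follows.


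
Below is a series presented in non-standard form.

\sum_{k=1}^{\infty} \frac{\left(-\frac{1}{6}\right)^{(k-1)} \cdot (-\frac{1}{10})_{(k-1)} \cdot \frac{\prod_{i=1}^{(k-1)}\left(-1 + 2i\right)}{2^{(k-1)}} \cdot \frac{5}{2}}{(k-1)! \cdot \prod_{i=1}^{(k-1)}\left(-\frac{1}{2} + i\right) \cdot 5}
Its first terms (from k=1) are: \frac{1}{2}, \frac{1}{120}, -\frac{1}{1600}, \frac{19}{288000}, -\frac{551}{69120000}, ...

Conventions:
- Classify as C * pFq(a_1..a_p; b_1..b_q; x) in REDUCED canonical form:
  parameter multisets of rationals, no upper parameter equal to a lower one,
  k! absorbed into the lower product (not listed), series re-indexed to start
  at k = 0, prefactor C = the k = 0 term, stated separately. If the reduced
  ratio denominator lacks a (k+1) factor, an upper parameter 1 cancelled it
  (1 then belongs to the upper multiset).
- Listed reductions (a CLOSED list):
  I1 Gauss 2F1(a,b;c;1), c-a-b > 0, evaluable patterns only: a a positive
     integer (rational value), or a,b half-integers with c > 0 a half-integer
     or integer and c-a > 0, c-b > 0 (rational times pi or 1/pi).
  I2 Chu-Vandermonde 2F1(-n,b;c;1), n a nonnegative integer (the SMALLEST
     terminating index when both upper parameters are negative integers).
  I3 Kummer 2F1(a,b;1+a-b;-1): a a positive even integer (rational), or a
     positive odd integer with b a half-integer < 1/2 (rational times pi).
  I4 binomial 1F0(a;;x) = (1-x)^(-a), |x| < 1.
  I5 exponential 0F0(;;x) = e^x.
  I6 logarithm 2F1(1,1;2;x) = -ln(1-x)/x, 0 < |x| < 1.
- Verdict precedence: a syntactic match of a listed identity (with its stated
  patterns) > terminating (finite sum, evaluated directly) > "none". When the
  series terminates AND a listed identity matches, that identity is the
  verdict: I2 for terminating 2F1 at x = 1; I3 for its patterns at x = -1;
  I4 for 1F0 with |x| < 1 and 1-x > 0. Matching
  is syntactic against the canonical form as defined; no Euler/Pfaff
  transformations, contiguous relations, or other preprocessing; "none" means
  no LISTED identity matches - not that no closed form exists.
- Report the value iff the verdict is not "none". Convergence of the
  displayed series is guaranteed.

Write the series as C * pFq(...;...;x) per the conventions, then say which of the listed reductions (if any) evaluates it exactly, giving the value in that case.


x = -\frac{1}{6} here; the reduced form reads 1F0, upper {-\frac{1}{10}}, lower {-}, C = \frac{1}{2}. Verdict (x = -\frac{1}{6}): binomial (I4) applies (the 1F0 binomial series: exponent 1/10, x = -\frac{1}{6}). Value: \frac{1}{2} \cdot \left(\frac{7}{6}\right)^{\frac{1}{10}}.

Key step: with t_0 = \frac{1}{2}, the lower running product (C = 1/2, x = -1/6) is a rising factorial.
Ratio: r(k) = -\frac{1}{6} * (k-\frac{1}{10}) / [(k+1)] ; factor over Q: parameters, x = -\frac{1}{6}, and C = \frac{1}{2}.


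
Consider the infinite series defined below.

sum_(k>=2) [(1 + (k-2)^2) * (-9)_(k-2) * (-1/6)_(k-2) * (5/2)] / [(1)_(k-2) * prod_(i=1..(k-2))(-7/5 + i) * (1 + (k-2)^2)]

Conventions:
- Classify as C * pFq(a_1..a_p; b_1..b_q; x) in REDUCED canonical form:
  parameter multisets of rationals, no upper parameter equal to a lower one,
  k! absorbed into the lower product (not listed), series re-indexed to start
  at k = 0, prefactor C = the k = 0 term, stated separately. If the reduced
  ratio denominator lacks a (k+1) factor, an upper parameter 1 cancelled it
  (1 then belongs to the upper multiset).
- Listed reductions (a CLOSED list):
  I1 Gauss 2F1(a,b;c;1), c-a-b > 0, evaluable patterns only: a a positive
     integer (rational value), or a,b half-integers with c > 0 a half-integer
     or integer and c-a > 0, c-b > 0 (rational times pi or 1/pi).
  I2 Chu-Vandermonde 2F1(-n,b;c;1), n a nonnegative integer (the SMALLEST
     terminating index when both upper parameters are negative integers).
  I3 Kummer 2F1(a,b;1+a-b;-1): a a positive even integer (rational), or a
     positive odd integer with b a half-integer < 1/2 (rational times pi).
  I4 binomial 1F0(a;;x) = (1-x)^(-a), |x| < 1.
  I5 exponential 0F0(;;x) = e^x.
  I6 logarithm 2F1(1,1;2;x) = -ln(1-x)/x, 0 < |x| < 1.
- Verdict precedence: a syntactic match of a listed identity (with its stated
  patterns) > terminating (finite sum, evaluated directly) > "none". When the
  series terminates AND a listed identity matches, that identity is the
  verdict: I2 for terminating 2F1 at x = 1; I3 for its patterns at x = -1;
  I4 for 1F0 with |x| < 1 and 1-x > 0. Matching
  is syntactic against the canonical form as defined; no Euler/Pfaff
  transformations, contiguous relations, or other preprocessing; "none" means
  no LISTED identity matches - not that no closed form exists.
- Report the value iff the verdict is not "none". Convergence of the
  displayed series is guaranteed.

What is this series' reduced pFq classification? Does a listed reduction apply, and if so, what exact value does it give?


Reduced: x = 1, 2F1, upper = {-9, -1/6}, lower = {-2/5}, C = 5/2. Verdict: the Chu-Vandermonde identity I2 fires (terminating 2F1 at x = 1 with n = 9, b = -1/6, c = -2/5). Hence: 20337636081245/7940901961728.

Key step: t_0 = 5/2 here, and (1)_k (C = 5/2, x = 1) is k! itself.
Consecutive-term ratio: r(k) = 1 * (k-9) (k-1/6) / [(k-2/5) (k+1)] ; factor over Q: parameters, x = 1, and C = 5/2.


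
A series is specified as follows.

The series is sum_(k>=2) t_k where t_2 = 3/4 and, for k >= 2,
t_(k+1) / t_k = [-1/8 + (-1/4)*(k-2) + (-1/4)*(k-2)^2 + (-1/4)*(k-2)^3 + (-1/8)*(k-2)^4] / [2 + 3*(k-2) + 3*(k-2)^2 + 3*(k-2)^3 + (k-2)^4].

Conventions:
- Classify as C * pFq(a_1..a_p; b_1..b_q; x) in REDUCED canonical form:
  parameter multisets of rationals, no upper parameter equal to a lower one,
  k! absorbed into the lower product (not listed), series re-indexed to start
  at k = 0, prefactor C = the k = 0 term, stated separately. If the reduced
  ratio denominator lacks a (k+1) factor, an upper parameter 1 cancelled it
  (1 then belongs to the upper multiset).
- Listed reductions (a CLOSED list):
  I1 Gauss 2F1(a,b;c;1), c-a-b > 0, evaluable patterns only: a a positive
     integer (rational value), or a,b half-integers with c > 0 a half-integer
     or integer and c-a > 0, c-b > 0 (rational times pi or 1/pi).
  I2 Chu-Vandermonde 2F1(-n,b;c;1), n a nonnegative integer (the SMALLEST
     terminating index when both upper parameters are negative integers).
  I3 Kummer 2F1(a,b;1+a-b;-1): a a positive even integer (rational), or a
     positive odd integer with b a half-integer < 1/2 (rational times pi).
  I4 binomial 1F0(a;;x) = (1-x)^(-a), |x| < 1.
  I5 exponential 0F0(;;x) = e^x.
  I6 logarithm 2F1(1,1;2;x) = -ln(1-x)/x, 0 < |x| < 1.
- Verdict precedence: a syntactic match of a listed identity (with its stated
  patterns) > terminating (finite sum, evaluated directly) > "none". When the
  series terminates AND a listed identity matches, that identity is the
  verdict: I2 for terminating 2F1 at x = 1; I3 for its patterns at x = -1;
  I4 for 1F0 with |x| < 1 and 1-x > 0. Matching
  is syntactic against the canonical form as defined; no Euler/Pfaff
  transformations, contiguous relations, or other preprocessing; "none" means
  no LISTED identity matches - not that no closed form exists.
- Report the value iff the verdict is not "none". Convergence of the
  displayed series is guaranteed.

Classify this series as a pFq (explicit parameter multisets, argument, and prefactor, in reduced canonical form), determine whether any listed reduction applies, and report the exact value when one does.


Key observation: from the first term 3/4: the expanded ratio factors over Q; C = 3/4, x = -1/8, roots give parameters.
Consecutive-term ratio: r(k) = (-1/8) * (k+1) (k+1) / [(k+2) (k+1)] - rational in k, leading ratio (-1/8); with t_0 = 3/4, classification follows.

Prefactor 3/4, argument -1/8: 2F1 with upper {1, 1} over lower {2}. Verdict: the logarithmic series (I6) matches (the logarithm: parameters (1,1;2), x = -1/8). Value: 6 * ln(9/8).


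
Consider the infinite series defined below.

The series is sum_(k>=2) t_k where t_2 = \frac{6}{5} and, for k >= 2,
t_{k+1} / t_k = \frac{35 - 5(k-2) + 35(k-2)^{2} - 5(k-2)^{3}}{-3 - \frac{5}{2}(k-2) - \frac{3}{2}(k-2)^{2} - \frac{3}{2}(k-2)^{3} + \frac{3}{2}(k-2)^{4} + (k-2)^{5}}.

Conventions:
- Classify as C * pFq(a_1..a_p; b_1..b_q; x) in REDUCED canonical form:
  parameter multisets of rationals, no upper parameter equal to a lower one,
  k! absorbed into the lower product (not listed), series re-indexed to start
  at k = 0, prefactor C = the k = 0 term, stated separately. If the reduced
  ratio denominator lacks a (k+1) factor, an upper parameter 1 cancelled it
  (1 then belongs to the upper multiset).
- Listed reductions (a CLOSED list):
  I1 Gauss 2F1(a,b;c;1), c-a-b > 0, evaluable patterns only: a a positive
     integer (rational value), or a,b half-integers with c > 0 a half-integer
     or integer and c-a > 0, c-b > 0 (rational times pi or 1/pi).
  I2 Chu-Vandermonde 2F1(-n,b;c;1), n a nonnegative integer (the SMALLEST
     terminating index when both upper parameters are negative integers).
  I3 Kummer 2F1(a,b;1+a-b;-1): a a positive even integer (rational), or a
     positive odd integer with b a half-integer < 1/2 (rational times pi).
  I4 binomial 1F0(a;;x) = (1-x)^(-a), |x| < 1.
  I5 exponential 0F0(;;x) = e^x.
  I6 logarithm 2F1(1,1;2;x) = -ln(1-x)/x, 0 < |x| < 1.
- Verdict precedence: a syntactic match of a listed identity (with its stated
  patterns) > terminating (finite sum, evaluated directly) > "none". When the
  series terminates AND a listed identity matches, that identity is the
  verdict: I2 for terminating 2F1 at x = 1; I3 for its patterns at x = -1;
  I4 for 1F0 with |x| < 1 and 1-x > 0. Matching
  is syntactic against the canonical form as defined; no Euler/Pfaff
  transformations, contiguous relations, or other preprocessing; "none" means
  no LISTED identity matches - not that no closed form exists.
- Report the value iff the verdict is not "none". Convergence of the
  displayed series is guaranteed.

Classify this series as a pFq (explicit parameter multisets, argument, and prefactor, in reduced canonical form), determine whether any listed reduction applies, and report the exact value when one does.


x = -5 here; the reduced form reads 1F2, upper {-7}, lower {-\frac{3}{2}, 2}, C = \frac{6}{5}. Verdict: terminating - upper parameter -7 makes this a finite sum (last index 7), evaluated exactly. Hence: \frac{70405852}{59535}.

First insight: with t_0 = \frac{6}{5}, the expanded ratio factors over Q; prefactor 6/5, roots give parameters.
Step ratio: r(k) = -5 * (k-7) / [(k-\frac{3}{2}) (k+2) (k+1)] ; factor over Q: parameters, x = -5, and C = \frac{6}{5}.


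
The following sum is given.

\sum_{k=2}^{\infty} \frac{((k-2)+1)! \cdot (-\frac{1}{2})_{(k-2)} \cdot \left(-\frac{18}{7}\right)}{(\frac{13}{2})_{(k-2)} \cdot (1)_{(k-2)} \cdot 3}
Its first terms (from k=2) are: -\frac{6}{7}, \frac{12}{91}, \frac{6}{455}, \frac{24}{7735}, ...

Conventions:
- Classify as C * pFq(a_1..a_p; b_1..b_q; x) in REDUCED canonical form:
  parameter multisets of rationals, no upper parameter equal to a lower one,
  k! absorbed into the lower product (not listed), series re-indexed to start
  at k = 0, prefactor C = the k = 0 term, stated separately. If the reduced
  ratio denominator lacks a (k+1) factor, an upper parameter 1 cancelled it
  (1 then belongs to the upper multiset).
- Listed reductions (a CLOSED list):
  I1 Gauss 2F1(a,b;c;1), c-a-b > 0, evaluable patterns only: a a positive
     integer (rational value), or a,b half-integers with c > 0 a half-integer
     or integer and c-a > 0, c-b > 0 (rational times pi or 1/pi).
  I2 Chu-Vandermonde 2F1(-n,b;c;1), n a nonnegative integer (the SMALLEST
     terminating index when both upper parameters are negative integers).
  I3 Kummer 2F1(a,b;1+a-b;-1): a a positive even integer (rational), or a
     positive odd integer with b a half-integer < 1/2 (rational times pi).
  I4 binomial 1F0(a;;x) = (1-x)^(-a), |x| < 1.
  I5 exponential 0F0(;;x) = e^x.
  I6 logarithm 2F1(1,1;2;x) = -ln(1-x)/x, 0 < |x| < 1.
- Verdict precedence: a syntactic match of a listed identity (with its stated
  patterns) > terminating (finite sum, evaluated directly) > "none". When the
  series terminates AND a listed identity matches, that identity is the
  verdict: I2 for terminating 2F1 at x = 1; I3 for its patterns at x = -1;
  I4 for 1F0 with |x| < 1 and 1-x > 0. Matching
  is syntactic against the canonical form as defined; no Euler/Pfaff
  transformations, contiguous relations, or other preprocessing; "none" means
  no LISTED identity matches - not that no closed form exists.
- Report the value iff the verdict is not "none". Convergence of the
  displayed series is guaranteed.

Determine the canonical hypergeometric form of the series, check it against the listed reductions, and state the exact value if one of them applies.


This is -\frac{6}{7} * 2F1(-\frac{1}{2}, 2; \frac{13}{2}; 1) in reduced canonical form. Verdict: the Gauss summation I1 applies (x = 1: the Gamma ratio telescopes since c-a-b = 5 > 0 and a = 2 in Z>0). Its exact value is -\frac{99}{140}.

Structural cue: from the first term -\frac{6}{7}: (1)_k (prefactor -6/7) is k! itself.
Adjacent-term ratio: r(k) = 1 * (k-\frac{1}{2}) (k+2) / [(k+\frac{13}{2}) (k+1)] ; factor over Q: parameters, x = 1, and C = -\frac{6}{7}.


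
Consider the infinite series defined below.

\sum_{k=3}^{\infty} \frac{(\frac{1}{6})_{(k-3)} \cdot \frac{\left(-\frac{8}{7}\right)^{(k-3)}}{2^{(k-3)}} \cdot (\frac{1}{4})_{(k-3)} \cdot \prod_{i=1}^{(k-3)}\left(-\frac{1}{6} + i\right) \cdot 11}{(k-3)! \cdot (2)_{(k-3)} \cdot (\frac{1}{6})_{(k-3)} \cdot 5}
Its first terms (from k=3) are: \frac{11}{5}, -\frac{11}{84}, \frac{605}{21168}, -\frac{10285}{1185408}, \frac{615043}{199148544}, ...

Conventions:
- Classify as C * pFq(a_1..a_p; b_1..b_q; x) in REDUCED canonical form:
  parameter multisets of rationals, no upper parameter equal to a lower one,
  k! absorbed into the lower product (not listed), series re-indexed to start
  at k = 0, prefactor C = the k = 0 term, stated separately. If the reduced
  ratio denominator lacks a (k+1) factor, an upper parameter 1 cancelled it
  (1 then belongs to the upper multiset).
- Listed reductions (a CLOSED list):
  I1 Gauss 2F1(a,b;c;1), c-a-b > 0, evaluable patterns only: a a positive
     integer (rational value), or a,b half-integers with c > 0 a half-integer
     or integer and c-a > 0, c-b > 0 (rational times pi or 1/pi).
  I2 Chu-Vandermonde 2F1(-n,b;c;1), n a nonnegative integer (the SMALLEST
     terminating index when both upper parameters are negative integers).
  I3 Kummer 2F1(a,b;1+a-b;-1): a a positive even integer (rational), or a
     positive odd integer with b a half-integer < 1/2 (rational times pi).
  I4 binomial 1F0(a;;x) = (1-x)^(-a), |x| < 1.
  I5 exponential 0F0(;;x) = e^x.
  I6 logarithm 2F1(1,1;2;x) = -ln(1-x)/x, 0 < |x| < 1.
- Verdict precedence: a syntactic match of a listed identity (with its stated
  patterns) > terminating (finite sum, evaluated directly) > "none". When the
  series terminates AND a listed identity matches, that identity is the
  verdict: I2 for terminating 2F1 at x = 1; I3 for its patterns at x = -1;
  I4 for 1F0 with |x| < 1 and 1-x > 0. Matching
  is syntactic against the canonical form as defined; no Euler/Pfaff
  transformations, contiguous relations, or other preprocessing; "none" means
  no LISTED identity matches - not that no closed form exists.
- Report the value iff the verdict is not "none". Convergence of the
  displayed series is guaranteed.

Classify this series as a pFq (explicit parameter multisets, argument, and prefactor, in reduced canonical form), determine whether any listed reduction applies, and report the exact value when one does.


This is \frac{11}{5} * 2F1(\frac{1}{4}, \frac{5}{6}; 2; -\frac{4}{7}) in reduced canonical form. Verdict: none. A 2F1 with upper {\frac{1}{4}, \frac{5}{6}} fits none of I1-I6 at x = -\frac{4}{7}; the sum runs forever.

Structural cue: t_0 = \frac{11}{5} here, and the two k-th powers (C = 11/5, x = -4/7) combine into one argument.
Adjacent-term ratio: r(k) = -\frac{4}{7} * (k+\frac{1}{4}) (k+\frac{5}{6}) / [(k+2) (k+1)] - rational; roots negated = parameters, x = -\frac{4}{7}, C = \frac{11}{5}.


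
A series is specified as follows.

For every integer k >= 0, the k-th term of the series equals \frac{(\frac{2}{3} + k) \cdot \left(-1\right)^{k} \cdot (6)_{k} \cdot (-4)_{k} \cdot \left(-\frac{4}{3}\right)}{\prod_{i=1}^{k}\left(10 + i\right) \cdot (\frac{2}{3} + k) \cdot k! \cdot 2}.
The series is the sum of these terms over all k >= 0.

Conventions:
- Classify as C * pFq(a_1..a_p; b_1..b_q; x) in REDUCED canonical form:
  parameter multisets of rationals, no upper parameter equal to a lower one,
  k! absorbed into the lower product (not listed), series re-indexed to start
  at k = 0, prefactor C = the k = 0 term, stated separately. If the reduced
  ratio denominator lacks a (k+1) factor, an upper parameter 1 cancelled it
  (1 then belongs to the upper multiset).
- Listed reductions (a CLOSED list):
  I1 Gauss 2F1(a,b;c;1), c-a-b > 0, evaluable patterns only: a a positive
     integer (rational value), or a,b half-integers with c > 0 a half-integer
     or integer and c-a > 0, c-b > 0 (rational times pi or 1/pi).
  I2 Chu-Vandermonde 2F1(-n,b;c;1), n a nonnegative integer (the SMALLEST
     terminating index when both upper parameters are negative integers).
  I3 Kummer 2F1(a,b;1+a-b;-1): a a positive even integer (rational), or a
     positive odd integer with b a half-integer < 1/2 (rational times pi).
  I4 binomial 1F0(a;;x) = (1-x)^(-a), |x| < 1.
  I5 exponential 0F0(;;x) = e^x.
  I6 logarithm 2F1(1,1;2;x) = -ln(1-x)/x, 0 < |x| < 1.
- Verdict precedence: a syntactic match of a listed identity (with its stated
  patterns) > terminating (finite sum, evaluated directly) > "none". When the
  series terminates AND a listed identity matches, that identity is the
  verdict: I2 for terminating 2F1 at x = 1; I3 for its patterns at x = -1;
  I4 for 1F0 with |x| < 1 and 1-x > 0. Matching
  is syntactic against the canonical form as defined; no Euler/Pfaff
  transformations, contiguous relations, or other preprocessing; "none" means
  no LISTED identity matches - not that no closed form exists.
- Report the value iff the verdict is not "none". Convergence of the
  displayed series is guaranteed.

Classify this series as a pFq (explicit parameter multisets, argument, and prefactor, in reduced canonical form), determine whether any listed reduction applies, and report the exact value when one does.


Canonical form: C = -\frac{2}{3} times 2F1 with upper {-4, 6}, lower {11}, x = -1. Verdict: the Kummer evaluation I3 fires (x = -1; c = 11 equals 1+a-b for upper {-4, 6}: listed pattern). Exact value: -4.

Key observation: with t_0 = -\frac{2}{3}, the constant factors (C = -2/3, x = -1) combine into one prefactor.
Step ratio: r(k) = -1 * (k-4) (k+6) / [(k+11) (k+1)] - rational in k. x = -1; t_0 = -\frac{2}{3}; negate the roots.


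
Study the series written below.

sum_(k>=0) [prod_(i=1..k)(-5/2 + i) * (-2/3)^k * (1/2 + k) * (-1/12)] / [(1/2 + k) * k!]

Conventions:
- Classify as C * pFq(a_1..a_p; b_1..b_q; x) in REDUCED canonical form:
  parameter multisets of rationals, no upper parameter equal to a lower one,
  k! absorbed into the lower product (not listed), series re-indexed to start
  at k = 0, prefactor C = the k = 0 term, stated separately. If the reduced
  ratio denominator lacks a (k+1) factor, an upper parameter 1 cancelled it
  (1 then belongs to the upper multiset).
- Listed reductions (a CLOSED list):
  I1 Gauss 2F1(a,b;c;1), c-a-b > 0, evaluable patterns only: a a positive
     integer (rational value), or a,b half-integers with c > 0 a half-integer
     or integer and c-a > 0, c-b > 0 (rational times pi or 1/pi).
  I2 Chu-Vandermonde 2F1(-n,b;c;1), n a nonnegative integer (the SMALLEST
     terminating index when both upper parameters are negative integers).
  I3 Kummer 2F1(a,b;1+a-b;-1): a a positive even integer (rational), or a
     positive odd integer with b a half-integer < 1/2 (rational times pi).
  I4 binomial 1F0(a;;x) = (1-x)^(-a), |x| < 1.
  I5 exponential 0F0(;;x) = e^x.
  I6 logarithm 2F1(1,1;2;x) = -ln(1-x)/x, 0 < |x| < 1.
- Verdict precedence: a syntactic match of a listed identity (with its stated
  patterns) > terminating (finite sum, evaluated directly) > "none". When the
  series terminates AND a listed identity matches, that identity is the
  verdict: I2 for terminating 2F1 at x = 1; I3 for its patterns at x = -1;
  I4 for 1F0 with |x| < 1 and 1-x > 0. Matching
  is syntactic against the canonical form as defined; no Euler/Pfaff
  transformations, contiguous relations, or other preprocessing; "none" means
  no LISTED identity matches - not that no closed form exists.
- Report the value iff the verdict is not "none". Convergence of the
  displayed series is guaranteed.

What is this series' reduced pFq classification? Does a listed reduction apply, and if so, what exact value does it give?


With C = -1/12: the canonical form is 1F0(-3/2; -; -2/3). Verdict at x = -2/3: binomial (I4) matches (the 1F0 binomial series: exponent 3/2, x = -2/3). Hence: (-1/12) * (5/3)^(3/2).

The tell: from the first term -1/12: the running product (prefactor -1/12) telescopes to a rising factorial.
Consecutive-term ratio: r(k) = (-2/3) * (k-3/2) / [(k+1)] - rational; roots negated = parameters, x = (-2/3), C = -1/12.


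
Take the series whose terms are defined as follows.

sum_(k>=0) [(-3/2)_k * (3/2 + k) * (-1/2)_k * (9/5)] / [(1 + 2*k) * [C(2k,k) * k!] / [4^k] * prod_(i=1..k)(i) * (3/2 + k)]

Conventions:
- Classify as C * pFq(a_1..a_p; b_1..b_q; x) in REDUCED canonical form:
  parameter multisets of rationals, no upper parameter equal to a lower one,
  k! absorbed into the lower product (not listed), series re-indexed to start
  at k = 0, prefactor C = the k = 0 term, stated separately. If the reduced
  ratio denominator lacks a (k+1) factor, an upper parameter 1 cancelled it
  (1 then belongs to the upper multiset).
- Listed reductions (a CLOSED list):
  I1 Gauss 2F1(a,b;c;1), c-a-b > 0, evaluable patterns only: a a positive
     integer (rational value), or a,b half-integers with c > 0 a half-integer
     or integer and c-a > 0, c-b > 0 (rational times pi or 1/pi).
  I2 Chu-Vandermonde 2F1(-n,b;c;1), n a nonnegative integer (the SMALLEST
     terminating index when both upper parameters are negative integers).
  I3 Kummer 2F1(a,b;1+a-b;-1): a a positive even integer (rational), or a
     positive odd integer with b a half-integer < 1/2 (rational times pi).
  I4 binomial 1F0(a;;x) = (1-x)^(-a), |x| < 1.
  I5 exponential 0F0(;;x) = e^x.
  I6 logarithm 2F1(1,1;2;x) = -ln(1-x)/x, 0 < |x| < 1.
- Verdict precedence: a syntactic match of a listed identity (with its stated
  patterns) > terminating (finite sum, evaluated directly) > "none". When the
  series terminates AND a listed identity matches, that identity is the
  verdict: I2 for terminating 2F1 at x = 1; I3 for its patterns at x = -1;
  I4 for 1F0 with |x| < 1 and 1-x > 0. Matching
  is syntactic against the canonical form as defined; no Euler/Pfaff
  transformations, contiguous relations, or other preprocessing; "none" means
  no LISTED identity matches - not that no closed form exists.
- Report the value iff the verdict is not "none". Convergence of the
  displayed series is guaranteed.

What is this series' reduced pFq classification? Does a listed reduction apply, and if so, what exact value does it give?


With C = 9/5: the canonical form is 2F1(-3/2, -1/2; 3/2; 1). Verdict: the half-integer Gauss pattern (I1) applies (x = 1; upper {-3/2, -1/2} half-integers, c = 3/2 in the evaluable pattern). Exact value: (27/32) * pi.

Key step: t_0 being 9/5, the lower (2k+1) factor (C = 9/5, x = 1) shifts a half-integer Pochhammer.
Step ratio: r(k) = 1 * (k-3/2) (k-1/2) / [(k+3/2) (k+1)] - rational in k. x = 1; t_0 = 9/5; negate the roots.


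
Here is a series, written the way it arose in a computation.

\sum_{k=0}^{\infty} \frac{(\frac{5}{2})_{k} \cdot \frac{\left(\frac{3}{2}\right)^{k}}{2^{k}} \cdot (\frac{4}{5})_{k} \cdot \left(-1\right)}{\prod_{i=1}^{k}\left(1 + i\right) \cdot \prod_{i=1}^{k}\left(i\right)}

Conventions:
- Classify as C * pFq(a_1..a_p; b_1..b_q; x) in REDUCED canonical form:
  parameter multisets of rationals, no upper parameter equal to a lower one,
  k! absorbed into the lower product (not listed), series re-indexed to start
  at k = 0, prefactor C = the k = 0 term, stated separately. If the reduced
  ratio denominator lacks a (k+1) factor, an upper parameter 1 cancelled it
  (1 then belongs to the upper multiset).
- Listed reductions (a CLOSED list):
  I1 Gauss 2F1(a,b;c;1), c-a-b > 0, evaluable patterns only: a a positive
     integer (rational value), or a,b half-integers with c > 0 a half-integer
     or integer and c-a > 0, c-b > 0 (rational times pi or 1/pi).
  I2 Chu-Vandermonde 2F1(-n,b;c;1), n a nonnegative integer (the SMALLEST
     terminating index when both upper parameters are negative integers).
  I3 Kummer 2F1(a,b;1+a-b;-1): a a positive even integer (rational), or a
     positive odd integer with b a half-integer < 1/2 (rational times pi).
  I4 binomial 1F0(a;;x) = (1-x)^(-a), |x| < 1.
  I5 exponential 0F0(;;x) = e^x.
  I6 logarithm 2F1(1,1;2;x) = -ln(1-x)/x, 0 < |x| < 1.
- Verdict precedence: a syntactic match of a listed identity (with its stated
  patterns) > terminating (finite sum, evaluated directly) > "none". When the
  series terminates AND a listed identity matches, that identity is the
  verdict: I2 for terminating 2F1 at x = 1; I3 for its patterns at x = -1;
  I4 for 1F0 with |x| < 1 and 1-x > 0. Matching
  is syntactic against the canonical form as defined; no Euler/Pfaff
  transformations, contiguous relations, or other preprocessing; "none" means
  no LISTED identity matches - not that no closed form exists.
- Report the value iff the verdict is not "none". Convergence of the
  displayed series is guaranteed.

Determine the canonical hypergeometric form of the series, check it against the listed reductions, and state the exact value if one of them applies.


Reduced: x = \frac{3}{4}, 2F1, upper = {\frac{4}{5}, \frac{5}{2}}, lower = {2}, C = -1. Verdict: no listed reduction: x = \frac{3}{4} and upper {\frac{4}{5}, \frac{5}{2}} fail every I1-I6 pattern.

Key observation: t_0 being -1, the two k-th powers (prefactor -1) combine into one argument.
Term ratio: r(k) = \frac{3}{4} * (k+\frac{4}{5}) (k+\frac{5}{2}) / [(k+2) (k+1)] - rational in k. x = \frac{3}{4}; t_0 = -1; negate the roots.


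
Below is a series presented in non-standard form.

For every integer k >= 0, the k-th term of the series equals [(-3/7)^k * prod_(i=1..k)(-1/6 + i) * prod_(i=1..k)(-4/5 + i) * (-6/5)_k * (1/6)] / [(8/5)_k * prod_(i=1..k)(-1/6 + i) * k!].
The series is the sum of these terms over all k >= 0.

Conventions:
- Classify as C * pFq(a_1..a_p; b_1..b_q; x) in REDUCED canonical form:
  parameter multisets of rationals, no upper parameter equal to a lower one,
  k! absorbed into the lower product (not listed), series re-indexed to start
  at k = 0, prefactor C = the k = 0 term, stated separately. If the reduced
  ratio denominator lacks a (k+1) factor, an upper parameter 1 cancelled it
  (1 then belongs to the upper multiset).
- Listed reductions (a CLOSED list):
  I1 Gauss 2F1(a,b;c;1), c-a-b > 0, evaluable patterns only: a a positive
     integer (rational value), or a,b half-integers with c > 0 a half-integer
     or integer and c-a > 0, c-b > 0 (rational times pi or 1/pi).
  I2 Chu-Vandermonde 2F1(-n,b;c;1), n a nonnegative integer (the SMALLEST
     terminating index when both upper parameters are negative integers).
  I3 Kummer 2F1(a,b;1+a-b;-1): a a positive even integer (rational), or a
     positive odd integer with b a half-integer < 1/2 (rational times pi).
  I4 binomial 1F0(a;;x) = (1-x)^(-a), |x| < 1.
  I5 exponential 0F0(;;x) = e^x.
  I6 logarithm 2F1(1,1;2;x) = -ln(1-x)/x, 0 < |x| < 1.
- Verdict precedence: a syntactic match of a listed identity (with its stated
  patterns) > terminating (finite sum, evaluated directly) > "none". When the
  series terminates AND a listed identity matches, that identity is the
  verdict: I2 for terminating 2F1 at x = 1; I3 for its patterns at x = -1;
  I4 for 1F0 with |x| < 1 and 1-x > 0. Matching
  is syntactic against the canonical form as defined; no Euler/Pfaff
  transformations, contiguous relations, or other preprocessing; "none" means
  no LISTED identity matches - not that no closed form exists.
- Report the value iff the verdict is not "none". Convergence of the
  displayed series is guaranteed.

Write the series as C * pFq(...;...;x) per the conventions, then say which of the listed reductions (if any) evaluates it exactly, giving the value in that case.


Classification (C = 1/6): 2F1 with upper {-6/5, 1/5}, lower {8/5}, argument x = -3/7. Verdict: none (x = -3/7): each listed identity misses the multisets {-6/5, 1/5} ; {8/5}.

The tell: from the first term 1/6: the running product (prefactor 1/6) telescopes to a rising factorial.
Step ratio: r(k) = (-3/7) * (k-6/5) (k+1/5) / [(k+8/5) (k+1)] - rational in k. x = (-3/7); t_0 = 1/6; negate the roots.


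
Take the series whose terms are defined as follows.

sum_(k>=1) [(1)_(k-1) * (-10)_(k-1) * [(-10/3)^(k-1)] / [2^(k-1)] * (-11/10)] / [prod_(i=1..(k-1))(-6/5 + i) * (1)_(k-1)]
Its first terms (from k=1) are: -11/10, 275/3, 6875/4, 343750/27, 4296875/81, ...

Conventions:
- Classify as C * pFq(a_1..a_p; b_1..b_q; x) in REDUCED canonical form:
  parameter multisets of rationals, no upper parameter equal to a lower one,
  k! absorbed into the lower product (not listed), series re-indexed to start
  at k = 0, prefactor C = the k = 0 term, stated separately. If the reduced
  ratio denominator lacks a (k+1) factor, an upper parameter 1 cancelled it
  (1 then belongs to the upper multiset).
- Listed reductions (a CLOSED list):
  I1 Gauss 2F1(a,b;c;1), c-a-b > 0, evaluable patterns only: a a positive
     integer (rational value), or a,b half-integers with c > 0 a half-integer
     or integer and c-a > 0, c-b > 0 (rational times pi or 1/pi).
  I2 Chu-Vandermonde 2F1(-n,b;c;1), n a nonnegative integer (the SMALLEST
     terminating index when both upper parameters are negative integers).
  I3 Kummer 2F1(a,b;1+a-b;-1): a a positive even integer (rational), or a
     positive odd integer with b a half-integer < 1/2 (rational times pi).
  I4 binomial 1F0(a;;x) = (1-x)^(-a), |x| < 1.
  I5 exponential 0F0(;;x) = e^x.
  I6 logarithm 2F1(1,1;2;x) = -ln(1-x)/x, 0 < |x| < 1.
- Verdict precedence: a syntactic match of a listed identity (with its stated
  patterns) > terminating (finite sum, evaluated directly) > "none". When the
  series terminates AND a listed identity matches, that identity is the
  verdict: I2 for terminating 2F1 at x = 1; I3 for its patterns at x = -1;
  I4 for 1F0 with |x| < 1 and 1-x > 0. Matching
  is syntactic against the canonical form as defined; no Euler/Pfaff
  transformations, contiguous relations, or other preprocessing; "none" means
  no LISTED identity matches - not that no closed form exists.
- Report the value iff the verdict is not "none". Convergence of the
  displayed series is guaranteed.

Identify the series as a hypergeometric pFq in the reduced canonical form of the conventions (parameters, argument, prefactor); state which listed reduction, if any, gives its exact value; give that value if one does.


Prefactor -11/10, argument -5/3: 2F1 with upper {-10, 1} over lower {-1/5}. Verdict: terminating (-10 upstairs). 11 nonzero terms in all; added directly. Hence: 149140610153543737/143809115580.

First insight: with t_0 = -11/10, the two k-th powers (prefactor -11/10) combine into one argument.
Consecutive-term ratio: r(k) = (-5/3) * (k-10) (k+1) / [(k-1/5) (k+1)] - rational in k, leading ratio (-5/3); with t_0 = -11/10, classification follows.
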